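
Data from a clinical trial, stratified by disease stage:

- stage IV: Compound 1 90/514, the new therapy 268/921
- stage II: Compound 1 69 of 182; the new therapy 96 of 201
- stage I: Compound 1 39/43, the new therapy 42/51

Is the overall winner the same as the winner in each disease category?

Stage IV: Compound 1 90/514 = 17.5%, the new therapy 268/921 = 29.1% → the new therapy
Stage II: Compound 1 69/182 = 37.9%, the new therapy 96/201 = 47.8% → the new therapy
Stage I: Compound 1 39/43 = 90.7%, the new therapy 42/51 = 82.4% → Compound 1
Overall: Compound 1 198/739 = 26.8%, the new therapy 406/1173 = 34.6% → the new therapy
Neither sweeps: Compound 1 wins 1 of 3 groups, the new therapy wins 2. The new therapy wins overall but not every group — no Simpson reversal.

No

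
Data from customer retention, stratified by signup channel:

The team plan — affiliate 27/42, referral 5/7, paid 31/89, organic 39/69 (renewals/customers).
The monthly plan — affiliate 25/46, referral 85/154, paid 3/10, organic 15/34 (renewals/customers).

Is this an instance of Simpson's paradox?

Affiliate: the team plan 27/42 = 64.3%, the monthly plan 25/46 = 54.3% → the team plan
Referral: the team plan 5/7 = 71.4%, the monthly plan 85/154 = 55.2% → the team plan
Paid: the team plan 31/89 = 34.8%, the monthly plan 3/10 = 30.0% → the team plan
Organic: the team plan 39/69 = 56.5%, the monthly plan 15/34 = 44.1% → the team plan
Overall: the team plan 102/207 = 49.3%, the monthly plan 128/244 = 52.5% → the monthly plan
The team plan wins each signup group but the monthly plan wins overall — the comparison reverses. The team plan's customers skew toward paid, which has a lower base rate.

Yes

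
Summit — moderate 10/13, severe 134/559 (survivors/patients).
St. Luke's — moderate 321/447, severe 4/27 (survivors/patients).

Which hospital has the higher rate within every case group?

Summit

Moderate: Summit 10/13 = 76.9%, St. Luke's 321/447 = 71.8% → Summit
Severe: Summit 134/559 = 24.0%, St. Luke's 4/27 = 14.8% → Summit
Summit has the higher rate in both groups.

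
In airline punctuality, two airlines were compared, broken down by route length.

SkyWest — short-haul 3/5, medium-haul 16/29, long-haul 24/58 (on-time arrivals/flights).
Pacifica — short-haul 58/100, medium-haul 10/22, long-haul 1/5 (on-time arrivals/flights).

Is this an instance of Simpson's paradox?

Short-haul: SkyWest 3/5 = 60.0%, Pacifica 58/100 = 58.0% → SkyWest
Medium-haul: SkyWest 16/29 = 55.2%, Pacifica 10/22 = 45.5% → SkyWest
Long-haul: SkyWest 24/58 = 41.4%, Pacifica 1/5 = 20.0% → SkyWest
Overall: SkyWest 43/92 = 46.7%, Pacifica 69/127 = 54.3% → Pacifica
SkyWest wins each route group but Pacifica wins overall — the comparison reverses. SkyWest's flights skew toward long-haul, which has a lower base rate.

Yes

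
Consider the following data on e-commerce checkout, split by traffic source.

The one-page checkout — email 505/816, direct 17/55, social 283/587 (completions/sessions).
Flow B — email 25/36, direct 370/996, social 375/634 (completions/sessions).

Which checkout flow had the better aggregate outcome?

Email: the one-page checkout 505/816 = 61.9%, Flow B 25/36 = 69.4% → Flow B
Direct: the one-page checkout 17/55 = 30.9%, Flow B 370/996 = 37.1% → Flow B
Social: the one-page checkout 283/587 = 48.2%, Flow B 375/634 = 59.1% → Flow B
Overall: the one-page checkout 805/1458 = 55.2%, Flow B 770/1666 = 46.2% → the one-page checkout
(Flow B wins every traffic group but the one-page checkout wins overall — Flow B's sessions skew toward the low-rate direct group.)

the one-page checkout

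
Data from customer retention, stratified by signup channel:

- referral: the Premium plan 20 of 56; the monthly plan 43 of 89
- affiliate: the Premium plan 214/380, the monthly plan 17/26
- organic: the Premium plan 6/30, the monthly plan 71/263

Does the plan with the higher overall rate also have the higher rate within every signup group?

No

Referral: the Premium plan 20/56 = 35.7%, the monthly plan 43/89 = 48.3% → the monthly plan
Affiliate: the Premium plan 214/380 = 56.3%, the monthly plan 17/26 = 65.4% → the monthly plan
Organic: the Premium plan 6/30 = 20.0%, the monthly plan 71/263 = 27.0% → the monthly plan
Overall: the Premium plan 240/466 = 51.5%, the monthly plan 131/378 = 34.7% → the Premium plan
The monthly plan wins each signup group but the Premium plan wins overall — the comparison reverses. The monthly plan's customers skew toward organic, which has a lower base rate.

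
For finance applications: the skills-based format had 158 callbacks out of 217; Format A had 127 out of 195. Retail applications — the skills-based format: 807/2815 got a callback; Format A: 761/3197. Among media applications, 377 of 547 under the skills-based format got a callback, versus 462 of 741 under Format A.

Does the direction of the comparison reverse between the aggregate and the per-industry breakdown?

Finance: the skills-based format 158/217 = 72.8%, Format A 127/195 = 65.1% → the skills-based format
Retail: the skills-based format 807/2815 = 28.7%, Format A 761/3197 = 23.8% → the skills-based format
Media: the skills-based format 377/547 = 68.9%, Format A 462/741 = 62.3% → the skills-based format
Overall: the skills-based format 1342/3579 = 37.5%, Format A 1350/4133 = 32.7% → the skills-based format
The skills-based format wins overall and in every industry group — no reversal.

No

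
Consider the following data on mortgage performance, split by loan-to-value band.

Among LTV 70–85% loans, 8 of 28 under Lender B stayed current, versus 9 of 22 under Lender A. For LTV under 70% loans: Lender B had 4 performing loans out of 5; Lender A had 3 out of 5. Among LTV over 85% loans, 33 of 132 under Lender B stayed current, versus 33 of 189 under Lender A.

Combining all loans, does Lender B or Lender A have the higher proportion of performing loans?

LTV 70–85%: Lender B 8/28 = 28.6%, Lender A 9/22 = 40.9% → Lender A
LTV under 70%: Lender B 4/5 = 80.0%, Lender A 3/5 = 60.0% → Lender B
LTV over 85%: Lender B 33/132 = 25.0%, Lender A 33/189 = 17.5% → Lender B
Overall: Lender B 45/165 = 27.3%, Lender A 45/216 = 20.8% → Lender B
(Neither sweeps every loan-to-value group, but Lender B has the higher pooled rate.)

Lender B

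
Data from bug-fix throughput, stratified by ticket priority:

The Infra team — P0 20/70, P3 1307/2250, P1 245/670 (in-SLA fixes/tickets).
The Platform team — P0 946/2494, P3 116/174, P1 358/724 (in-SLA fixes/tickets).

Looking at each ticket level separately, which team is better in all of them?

the Platform team

P0: the Infra team 20/70 = 28.6%, the Platform team 946/2494 = 37.9% → the Platform team
P3: the Infra team 1307/2250 = 58.1%, the Platform team 116/174 = 66.7% → the Platform team
P1: the Infra team 245/670 = 36.6%, the Platform team 358/724 = 49.4% → the Platform team
The Platform team has the higher rate in all 3 groups.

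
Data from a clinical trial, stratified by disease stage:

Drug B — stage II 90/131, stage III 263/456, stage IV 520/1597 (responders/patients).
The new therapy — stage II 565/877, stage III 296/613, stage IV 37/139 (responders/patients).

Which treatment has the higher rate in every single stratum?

Stage II: Drug B 90/131 = 68.7%, the new therapy 565/877 = 64.4% → Drug B
Stage III: Drug B 263/456 = 57.7%, the new therapy 296/613 = 48.3% → Drug B
Stage IV: Drug B 520/1597 = 32.6%, the new therapy 37/139 = 26.6% → Drug B
Drug B has the higher rate in all 3 groups.

Drug B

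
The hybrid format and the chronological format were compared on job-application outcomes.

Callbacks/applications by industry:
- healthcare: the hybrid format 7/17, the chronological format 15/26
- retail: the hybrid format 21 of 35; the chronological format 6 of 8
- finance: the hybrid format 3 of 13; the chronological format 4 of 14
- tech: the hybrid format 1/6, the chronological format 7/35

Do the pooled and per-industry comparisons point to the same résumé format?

Healthcare: the hybrid format 7/17 = 41.2%, the chronological format 15/26 = 57.7% → the chronological format
Retail: the hybrid format 21/35 = 60.0%, the chronological format 6/8 = 75.0% → the chronological format
Finance: the hybrid format 3/13 = 23.1%, the chronological format 4/14 = 28.6% → the chronological format
Tech: the hybrid format 1/6 = 16.7%, the chronological format 7/35 = 20.0% → the chronological format
Overall: the hybrid format 32/71 = 45.1%, the chronological format 32/83 = 38.6% → the hybrid format
The chronological format wins each industry group but the hybrid format wins overall — the comparison reverses. The chronological format's applications skew toward tech, which has a lower base rate.

No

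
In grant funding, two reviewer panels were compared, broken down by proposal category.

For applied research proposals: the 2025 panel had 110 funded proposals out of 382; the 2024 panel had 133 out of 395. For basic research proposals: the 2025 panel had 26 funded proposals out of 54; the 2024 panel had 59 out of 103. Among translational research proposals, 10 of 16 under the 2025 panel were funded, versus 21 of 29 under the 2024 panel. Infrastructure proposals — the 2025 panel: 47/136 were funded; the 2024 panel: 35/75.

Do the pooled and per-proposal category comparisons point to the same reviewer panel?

Applied research: the 2025 panel 110/382 = 28.8%, the 2024 panel 133/395 = 33.7% → the 2024 panel
Basic research: the 2025 panel 26/54 = 48.1%, the 2024 panel 59/103 = 57.3% → the 2024 panel
Translational research: the 2025 panel 10/16 = 62.5%, the 2024 panel 21/29 = 72.4% → the 2024 panel
Infrastructure: the 2025 panel 47/136 = 34.6%, the 2024 panel 35/75 = 46.7% → the 2024 panel
Overall: the 2025 panel 193/588 = 32.8%, the 2024 panel 248/602 = 41.2% → the 2024 panel
The 2024 panel wins overall and in every proposal group — no reversal.

Yes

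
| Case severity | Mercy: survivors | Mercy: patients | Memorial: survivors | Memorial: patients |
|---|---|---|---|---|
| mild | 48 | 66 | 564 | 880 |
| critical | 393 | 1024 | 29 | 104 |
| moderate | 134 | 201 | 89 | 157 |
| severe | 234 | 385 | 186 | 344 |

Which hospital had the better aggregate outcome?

Memorial

Mild: Mercy 48/66 = 72.7%, Memorial 564/880 = 64.1% → Mercy
Critical: Mercy 393/1024 = 38.4%, Memorial 29/104 = 27.9% → Mercy
Moderate: Mercy 134/201 = 66.7%, Memorial 89/157 = 56.7% → Mercy
Severe: Mercy 234/385 = 60.8%, Memorial 186/344 = 54.1% → Mercy
Overall: Mercy 809/1676 = 48.3%, Memorial 868/1485 = 58.5% → Memorial
(Mercy wins every case group but Memorial wins overall — Mercy's patients skew toward the low-rate critical group.)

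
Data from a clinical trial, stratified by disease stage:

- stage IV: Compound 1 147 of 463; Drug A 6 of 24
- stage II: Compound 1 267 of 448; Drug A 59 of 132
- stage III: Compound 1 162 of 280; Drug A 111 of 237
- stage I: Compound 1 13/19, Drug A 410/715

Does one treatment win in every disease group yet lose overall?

Stage IV: Compound 1 147/463 = 31.7%, Drug A 6/24 = 25.0% → Compound 1
Stage II: Compound 1 267/448 = 59.6%, Drug A 59/132 = 44.7% → Compound 1
Stage III: Compound 1 162/280 = 57.9%, Drug A 111/237 = 46.8% → Compound 1
Stage I: Compound 1 13/19 = 68.4%, Drug A 410/715 = 57.3% → Compound 1
Overall: Compound 1 589/1210 = 48.7%, Drug A 586/1108 = 52.9% → Drug A
Compound 1 wins each disease group but Drug A wins overall — the comparison reverses. Compound 1's patients skew toward stage IV, which has a lower base rate.

Yes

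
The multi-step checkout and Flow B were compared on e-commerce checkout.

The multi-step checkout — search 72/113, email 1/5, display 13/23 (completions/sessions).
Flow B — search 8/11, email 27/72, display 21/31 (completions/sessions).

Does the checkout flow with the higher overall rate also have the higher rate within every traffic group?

Search: the multi-step checkout 72/113 = 63.7%, Flow B 8/11 = 72.7% → Flow B
Email: the multi-step checkout 1/5 = 20.0%, Flow B 27/72 = 37.5% → Flow B
Display: the multi-step checkout 13/23 = 56.5%, Flow B 21/31 = 67.7% → Flow B
Overall: the multi-step checkout 86/141 = 61.0%, Flow B 56/114 = 49.1% → the multi-step checkout
Flow B wins each traffic group but the multi-step checkout wins overall — the comparison reverses. Flow B's sessions skew toward email, which has a lower base rate.

No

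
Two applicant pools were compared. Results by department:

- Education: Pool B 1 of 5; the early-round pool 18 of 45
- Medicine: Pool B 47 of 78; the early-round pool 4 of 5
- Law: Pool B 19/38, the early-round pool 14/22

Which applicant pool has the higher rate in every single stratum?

the early-round pool

Education: Pool B 1/5 = 20.0%, the early-round pool 18/45 = 40.0% → the early-round pool
Medicine: Pool B 47/78 = 60.3%, the early-round pool 4/5 = 80.0% → the early-round pool
Law: Pool B 19/38 = 50.0%, the early-round pool 14/22 = 63.6% → the early-round pool
The early-round pool has the higher rate in all 3 groups.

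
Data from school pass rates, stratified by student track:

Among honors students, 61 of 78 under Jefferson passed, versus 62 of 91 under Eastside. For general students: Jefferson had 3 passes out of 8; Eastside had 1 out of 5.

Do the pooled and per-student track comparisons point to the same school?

Yes

Honors: Jefferson 61/78 = 78.2%, Eastside 62/91 = 68.1% → Jefferson
General: Jefferson 3/8 = 37.5%, Eastside 1/5 = 20.0% → Jefferson
Overall: Jefferson 64/86 = 74.4%, Eastside 63/96 = 65.6% → Jefferson
Jefferson wins overall and in every student group — no reversal.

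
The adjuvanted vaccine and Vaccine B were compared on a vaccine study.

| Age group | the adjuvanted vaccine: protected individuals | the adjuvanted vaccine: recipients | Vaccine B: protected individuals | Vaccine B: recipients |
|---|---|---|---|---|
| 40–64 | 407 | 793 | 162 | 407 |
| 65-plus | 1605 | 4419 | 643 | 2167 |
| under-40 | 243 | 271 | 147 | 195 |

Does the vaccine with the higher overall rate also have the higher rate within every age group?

40–64: the adjuvanted vaccine 407/793 = 51.3%, Vaccine B 162/407 = 39.8% → the adjuvanted vaccine
65-plus: the adjuvanted vaccine 1605/4419 = 36.3%, Vaccine B 643/2167 = 29.7% → the adjuvanted vaccine
Under-40: the adjuvanted vaccine 243/271 = 89.7%, Vaccine B 147/195 = 75.4% → the adjuvanted vaccine
Overall: the adjuvanted vaccine 2255/5483 = 41.1%, Vaccine B 952/2769 = 34.4% → the adjuvanted vaccine
The adjuvanted vaccine wins overall and in every age group — no reversal.

Yes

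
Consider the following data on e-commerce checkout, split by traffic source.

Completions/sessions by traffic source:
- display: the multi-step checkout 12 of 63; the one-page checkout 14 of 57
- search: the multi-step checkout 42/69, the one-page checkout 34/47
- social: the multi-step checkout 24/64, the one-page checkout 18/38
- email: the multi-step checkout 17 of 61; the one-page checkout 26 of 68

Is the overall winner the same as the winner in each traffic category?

Display: the multi-step checkout 12/63 = 19.0%, the one-page checkout 14/57 = 24.6% → the one-page checkout
Search: the multi-step checkout 42/69 = 60.9%, the one-page checkout 34/47 = 72.3% → the one-page checkout
Social: the multi-step checkout 24/64 = 37.5%, the one-page checkout 18/38 = 47.4% → the one-page checkout
Email: the multi-step checkout 17/61 = 27.9%, the one-page checkout 26/68 = 38.2% → the one-page checkout
Overall: the multi-step checkout 95/257 = 37.0%, the one-page checkout 92/210 = 43.8% → the one-page checkout
The one-page checkout wins overall and in every traffic group — no reversal.

Yes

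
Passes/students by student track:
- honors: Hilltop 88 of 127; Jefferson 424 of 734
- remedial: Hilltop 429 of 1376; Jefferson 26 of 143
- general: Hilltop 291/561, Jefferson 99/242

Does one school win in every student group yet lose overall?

Honors: Hilltop 88/127 = 69.3%, Jefferson 424/734 = 57.8% → Hilltop
Remedial: Hilltop 429/1376 = 31.2%, Jefferson 26/143 = 18.2% → Hilltop
General: Hilltop 291/561 = 51.9%, Jefferson 99/242 = 40.9% → Hilltop
Overall: Hilltop 808/2064 = 39.1%, Jefferson 549/1119 = 49.1% → Jefferson
Hilltop wins each student group but Jefferson wins overall — the comparison reverses. Hilltop's students skew toward remedial, which has a lower base rate.

Yes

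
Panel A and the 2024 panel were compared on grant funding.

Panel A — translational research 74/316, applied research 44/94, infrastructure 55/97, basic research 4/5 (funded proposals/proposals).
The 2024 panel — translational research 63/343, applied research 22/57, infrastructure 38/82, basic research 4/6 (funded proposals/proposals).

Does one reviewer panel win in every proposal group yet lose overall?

Translational research: Panel A 74/316 = 23.4%, the 2024 panel 63/343 = 18.4% → Panel A
Applied research: Panel A 44/94 = 46.8%, the 2024 panel 22/57 = 38.6% → Panel A
Infrastructure: Panel A 55/97 = 56.7%, the 2024 panel 38/82 = 46.3% → Panel A
Basic research: Panel A 4/5 = 80.0%, the 2024 panel 4/6 = 66.7% → Panel A
Overall: Panel A 177/512 = 34.6%, the 2024 panel 127/488 = 26.0% → Panel A
Panel A wins overall and in every proposal group — no reversal.

No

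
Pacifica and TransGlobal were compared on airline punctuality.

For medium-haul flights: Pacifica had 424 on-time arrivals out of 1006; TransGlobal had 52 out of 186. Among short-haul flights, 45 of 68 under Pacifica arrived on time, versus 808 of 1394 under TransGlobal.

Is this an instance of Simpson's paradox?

Medium-haul: Pacifica 424/1006 = 42.1%, TransGlobal 52/186 = 28.0% → Pacifica
Short-haul: Pacifica 45/68 = 66.2%, TransGlobal 808/1394 = 58.0% → Pacifica
Overall: Pacifica 469/1074 = 43.7%, TransGlobal 860/1580 = 54.4% → TransGlobal
Pacifica wins each route group but TransGlobal wins overall — the comparison reverses. Pacifica's flights skew toward medium-haul, which has a lower base rate.

Yes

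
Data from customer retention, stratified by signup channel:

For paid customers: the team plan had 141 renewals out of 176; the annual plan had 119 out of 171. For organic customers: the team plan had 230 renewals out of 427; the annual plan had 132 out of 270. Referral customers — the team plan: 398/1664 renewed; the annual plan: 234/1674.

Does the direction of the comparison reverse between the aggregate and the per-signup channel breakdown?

Paid: the team plan 141/176 = 80.1%, the annual plan 119/171 = 69.6% → the team plan
Organic: the team plan 230/427 = 53.9%, the annual plan 132/270 = 48.9% → the team plan
Referral: the team plan 398/1664 = 23.9%, the annual plan 234/1674 = 14.0% → the team plan
Overall: the team plan 769/2267 = 33.9%, the annual plan 485/2115 = 22.9% → the team plan
The team plan wins overall and in every signup group — no reversal.

No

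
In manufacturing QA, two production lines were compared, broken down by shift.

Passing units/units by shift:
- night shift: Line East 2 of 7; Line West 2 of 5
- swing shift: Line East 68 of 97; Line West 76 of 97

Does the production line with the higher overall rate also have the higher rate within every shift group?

Night shift: Line East 2/7 = 28.6%, Line West 2/5 = 40.0% → Line West
Swing shift: Line East 68/97 = 70.1%, Line West 76/97 = 78.4% → Line West
Overall: Line East 70/104 = 67.3%, Line West 78/102 = 76.5% → Line West
Line West wins overall and in every shift group — no reversal.

Yes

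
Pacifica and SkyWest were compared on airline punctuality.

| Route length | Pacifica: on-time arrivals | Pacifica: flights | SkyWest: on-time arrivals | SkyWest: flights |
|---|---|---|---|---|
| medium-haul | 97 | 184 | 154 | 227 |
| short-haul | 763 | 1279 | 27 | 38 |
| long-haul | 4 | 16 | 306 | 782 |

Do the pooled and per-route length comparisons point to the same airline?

Medium-haul: Pacifica 97/184 = 52.7%, SkyWest 154/227 = 67.8% → SkyWest
Short-haul: Pacifica 763/1279 = 59.7%, SkyWest 27/38 = 71.1% → SkyWest
Long-haul: Pacifica 4/16 = 25.0%, SkyWest 306/782 = 39.1% → SkyWest
Overall: Pacifica 864/1479 = 58.4%, SkyWest 487/1047 = 46.5% → Pacifica
SkyWest wins each route group but Pacifica wins overall — the comparison reverses. SkyWest's flights skew toward long-haul, which has a lower base rate.

No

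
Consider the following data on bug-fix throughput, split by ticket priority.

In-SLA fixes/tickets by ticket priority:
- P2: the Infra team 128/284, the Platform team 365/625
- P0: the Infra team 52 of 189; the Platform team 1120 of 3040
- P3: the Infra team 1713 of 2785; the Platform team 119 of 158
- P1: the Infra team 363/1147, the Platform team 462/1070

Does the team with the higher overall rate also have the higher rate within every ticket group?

No

P2: the Infra team 128/284 = 45.1%, the Platform team 365/625 = 58.4% → the Platform team
P0: the Infra team 52/189 = 27.5%, the Platform team 1120/3040 = 36.8% → the Platform team
P3: the Infra team 1713/2785 = 61.5%, the Platform team 119/158 = 75.3% → the Platform team
P1: the Infra team 363/1147 = 31.6%, the Platform team 462/1070 = 43.2% → the Platform team
Overall: the Infra team 2256/4405 = 51.2%, the Platform team 2066/4893 = 42.2% → the Infra team
The Platform team wins each ticket group but the Infra team wins overall — the comparison reverses. The Platform team's tickets skew toward P0, which has a lower base rate.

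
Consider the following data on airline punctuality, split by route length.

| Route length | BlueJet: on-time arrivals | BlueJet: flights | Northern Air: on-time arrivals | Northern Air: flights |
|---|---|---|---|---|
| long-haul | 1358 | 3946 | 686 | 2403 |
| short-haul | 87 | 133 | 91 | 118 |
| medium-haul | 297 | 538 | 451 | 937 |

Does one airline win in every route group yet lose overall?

Long-haul: BlueJet 1358/3946 = 34.4%, Northern Air 686/2403 = 28.5% → BlueJet
Short-haul: BlueJet 87/133 = 65.4%, Northern Air 91/118 = 77.1% → Northern Air
Medium-haul: BlueJet 297/538 = 55.2%, Northern Air 451/937 = 48.1% → BlueJet
Overall: BlueJet 1742/4617 = 37.7%, Northern Air 1228/3458 = 35.5% → BlueJet
Neither sweeps: BlueJet wins 2 of 3 groups, Northern Air wins 1. BlueJet wins overall but not every group — no Simpson reversal.

No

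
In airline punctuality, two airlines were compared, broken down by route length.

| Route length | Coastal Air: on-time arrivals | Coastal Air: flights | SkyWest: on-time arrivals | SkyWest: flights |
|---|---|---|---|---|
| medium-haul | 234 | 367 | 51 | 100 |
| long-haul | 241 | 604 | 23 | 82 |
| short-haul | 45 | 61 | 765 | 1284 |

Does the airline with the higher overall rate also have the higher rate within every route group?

Medium-haul: Coastal Air 234/367 = 63.8%, SkyWest 51/100 = 51.0% → Coastal Air
Long-haul: Coastal Air 241/604 = 39.9%, SkyWest 23/82 = 28.0% → Coastal Air
Short-haul: Coastal Air 45/61 = 73.8%, SkyWest 765/1284 = 59.6% → Coastal Air
Overall: Coastal Air 520/1032 = 50.4%, SkyWest 839/1466 = 57.2% → SkyWest
Coastal Air wins each route group but SkyWest wins overall — the comparison reverses. Coastal Air's flights skew toward long-haul, which has a lower base rate.

No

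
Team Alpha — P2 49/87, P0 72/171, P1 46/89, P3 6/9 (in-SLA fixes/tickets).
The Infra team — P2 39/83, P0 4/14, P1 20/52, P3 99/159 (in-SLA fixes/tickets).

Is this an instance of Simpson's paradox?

Yes

P2: Team Alpha 49/87 = 56.3%, the Infra team 39/83 = 47.0% → Team Alpha
P0: Team Alpha 72/171 = 42.1%, the Infra team 4/14 = 28.6% → Team Alpha
P1: Team Alpha 46/89 = 51.7%, the Infra team 20/52 = 38.5% → Team Alpha
P3: Team Alpha 6/9 = 66.7%, the Infra team 99/159 = 62.3% → Team Alpha
Overall: Team Alpha 173/356 = 48.6%, the Infra team 162/308 = 52.6% → the Infra team
Team Alpha wins each ticket group but the Infra team wins overall — the comparison reverses. Team Alpha's tickets skew toward P0, which has a lower base rate.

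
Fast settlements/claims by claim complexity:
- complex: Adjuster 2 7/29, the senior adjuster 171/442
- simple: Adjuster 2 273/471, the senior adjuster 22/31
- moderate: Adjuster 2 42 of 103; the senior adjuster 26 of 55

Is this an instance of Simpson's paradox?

Yes

Complex: Adjuster 2 7/29 = 24.1%, the senior adjuster 171/442 = 38.7% → the senior adjuster
Simple: Adjuster 2 273/471 = 58.0%, the senior adjuster 22/31 = 71.0% → the senior adjuster
Moderate: Adjuster 2 42/103 = 40.8%, the senior adjuster 26/55 = 47.3% → the senior adjuster
Overall: Adjuster 2 322/603 = 53.4%, the senior adjuster 219/528 = 41.5% → Adjuster 2
The senior adjuster wins each claim group but Adjuster 2 wins overall — the comparison reverses. The senior adjuster's claims skew toward complex, which has a lower base rate.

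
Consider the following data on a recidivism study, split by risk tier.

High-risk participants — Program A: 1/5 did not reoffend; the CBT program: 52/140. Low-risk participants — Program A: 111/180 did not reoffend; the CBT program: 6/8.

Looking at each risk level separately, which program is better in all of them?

the CBT program

High-risk: Program A 1/5 = 20.0%, the CBT program 52/140 = 37.1% → the CBT program
Low-risk: Program A 111/180 = 61.7%, the CBT program 6/8 = 75.0% → the CBT program
The CBT program has the higher rate in both groups.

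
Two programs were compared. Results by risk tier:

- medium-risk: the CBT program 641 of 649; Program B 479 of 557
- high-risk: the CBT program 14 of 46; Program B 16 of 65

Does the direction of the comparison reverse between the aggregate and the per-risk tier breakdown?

No

Medium-risk: the CBT program 641/649 = 98.8%, Program B 479/557 = 86.0% → the CBT program
High-risk: the CBT program 14/46 = 30.4%, Program B 16/65 = 24.6% → the CBT program
Overall: the CBT program 655/695 = 94.2%, Program B 495/622 = 79.6% → the CBT program
The CBT program wins overall and in every risk group — no reversal.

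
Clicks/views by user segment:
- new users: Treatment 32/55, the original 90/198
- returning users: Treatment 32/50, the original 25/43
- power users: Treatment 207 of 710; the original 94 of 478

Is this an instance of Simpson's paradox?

No

New users: Treatment 32/55 = 58.2%, the original 90/198 = 45.5% → Treatment
Returning users: Treatment 32/50 = 64.0%, the original 25/43 = 58.1% → Treatment
Power users: Treatment 207/710 = 29.2%, the original 94/478 = 19.7% → Treatment
Overall: Treatment 271/815 = 33.3%, the original 209/719 = 29.1% → Treatment
Treatment wins overall and in every user group — no reversal.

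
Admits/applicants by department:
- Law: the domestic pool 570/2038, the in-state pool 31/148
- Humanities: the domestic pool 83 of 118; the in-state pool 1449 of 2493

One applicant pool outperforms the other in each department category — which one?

Law: the domestic pool 570/2038 = 28.0%, the in-state pool 31/148 = 20.9% → the domestic pool
Humanities: the domestic pool 83/118 = 70.3%, the in-state pool 1449/2493 = 58.1% → the domestic pool
The domestic pool has the higher rate in both groups.

the domestic pool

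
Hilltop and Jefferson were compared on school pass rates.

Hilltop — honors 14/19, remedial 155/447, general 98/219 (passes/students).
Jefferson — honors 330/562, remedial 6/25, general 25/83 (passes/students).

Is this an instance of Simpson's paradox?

Honors: Hilltop 14/19 = 73.7%, Jefferson 330/562 = 58.7% → Hilltop
Remedial: Hilltop 155/447 = 34.7%, Jefferson 6/25 = 24.0% → Hilltop
General: Hilltop 98/219 = 44.7%, Jefferson 25/83 = 30.1% → Hilltop
Overall: Hilltop 267/685 = 39.0%, Jefferson 361/670 = 53.9% → Jefferson
Hilltop wins each student group but Jefferson wins overall — the comparison reverses. Hilltop's students skew toward remedial, which has a lower base rate.

Yes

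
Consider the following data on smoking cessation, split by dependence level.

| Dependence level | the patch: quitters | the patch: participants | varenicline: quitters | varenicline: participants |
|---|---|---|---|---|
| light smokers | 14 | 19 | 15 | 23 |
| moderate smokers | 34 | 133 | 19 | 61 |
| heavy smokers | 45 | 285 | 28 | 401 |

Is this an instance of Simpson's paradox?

No

Light smokers: the patch 14/19 = 73.7%, varenicline 15/23 = 65.2% → the patch
Moderate smokers: the patch 34/133 = 25.6%, varenicline 19/61 = 31.1% → varenicline
Heavy smokers: the patch 45/285 = 15.8%, varenicline 28/401 = 7.0% → the patch
Overall: the patch 93/437 = 21.3%, varenicline 62/485 = 12.8% → the patch
Neither sweeps: the patch wins 2 of 3 groups, varenicline wins 1. The patch wins overall but not every group — no Simpson reversal.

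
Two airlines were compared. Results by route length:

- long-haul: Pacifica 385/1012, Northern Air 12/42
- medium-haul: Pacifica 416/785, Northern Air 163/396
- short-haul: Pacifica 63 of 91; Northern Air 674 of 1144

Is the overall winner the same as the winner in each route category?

No

Long-haul: Pacifica 385/1012 = 38.0%, Northern Air 12/42 = 28.6% → Pacifica
Medium-haul: Pacifica 416/785 = 53.0%, Northern Air 163/396 = 41.2% → Pacifica
Short-haul: Pacifica 63/91 = 69.2%, Northern Air 674/1144 = 58.9% → Pacifica
Overall: Pacifica 864/1888 = 45.8%, Northern Air 849/1582 = 53.7% → Northern Air
Pacifica wins each route group but Northern Air wins overall — the comparison reverses. Pacifica's flights skew toward long-haul, which has a lower base rate.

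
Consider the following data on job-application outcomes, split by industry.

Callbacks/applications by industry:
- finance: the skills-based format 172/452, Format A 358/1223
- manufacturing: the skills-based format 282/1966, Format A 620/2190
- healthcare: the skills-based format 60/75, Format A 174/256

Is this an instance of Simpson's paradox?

Finance: the skills-based format 172/452 = 38.1%, Format A 358/1223 = 29.3% → the skills-based format
Manufacturing: the skills-based format 282/1966 = 14.3%, Format A 620/2190 = 28.3% → Format A
Healthcare: the skills-based format 60/75 = 80.0%, Format A 174/256 = 68.0% → the skills-based format
Overall: the skills-based format 514/2493 = 20.6%, Format A 1152/3669 = 31.4% → Format A
Neither sweeps: the skills-based format wins 2 of 3 groups, Format A wins 1. Format A wins overall but not every group — no Simpson reversal.

No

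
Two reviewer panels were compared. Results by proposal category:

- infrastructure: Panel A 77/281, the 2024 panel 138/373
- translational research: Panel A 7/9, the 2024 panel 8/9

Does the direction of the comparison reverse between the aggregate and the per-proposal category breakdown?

No

Infrastructure: Panel A 77/281 = 27.4%, the 2024 panel 138/373 = 37.0% → the 2024 panel
Translational research: Panel A 7/9 = 77.8%, the 2024 panel 8/9 = 88.9% → the 2024 panel
Overall: Panel A 84/290 = 29.0%, the 2024 panel 146/382 = 38.2% → the 2024 panel
The 2024 panel wins overall and in every proposal group — no reversal.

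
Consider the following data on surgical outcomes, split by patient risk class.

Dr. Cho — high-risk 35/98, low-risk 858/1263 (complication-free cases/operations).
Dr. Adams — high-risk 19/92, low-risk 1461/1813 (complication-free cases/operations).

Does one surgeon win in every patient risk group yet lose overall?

High-risk: Dr. Cho 35/98 = 35.7%, Dr. Adams 19/92 = 20.7% → Dr. Cho
Low-risk: Dr. Cho 858/1263 = 67.9%, Dr. Adams 1461/1813 = 80.6% → Dr. Adams
Overall: Dr. Cho 893/1361 = 65.6%, Dr. Adams 1480/1905 = 77.7% → Dr. Adams
Neither sweeps: Dr. Cho wins 1 of 2 groups, Dr. Adams wins 1. Dr. Adams wins overall but not every group — no Simpson reversal.

No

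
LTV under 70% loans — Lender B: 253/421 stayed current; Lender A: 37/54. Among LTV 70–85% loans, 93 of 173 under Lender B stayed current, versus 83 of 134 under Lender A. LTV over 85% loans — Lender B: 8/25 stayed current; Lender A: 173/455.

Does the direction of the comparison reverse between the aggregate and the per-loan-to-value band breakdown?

LTV under 70%: Lender B 253/421 = 60.1%, Lender A 37/54 = 68.5% → Lender A
LTV 70–85%: Lender B 93/173 = 53.8%, Lender A 83/134 = 61.9% → Lender A
LTV over 85%: Lender B 8/25 = 32.0%, Lender A 173/455 = 38.0% → Lender A
Overall: Lender B 354/619 = 57.2%, Lender A 293/643 = 45.6% → Lender B
Lender A wins each loan-to-value group but Lender B wins overall — the comparison reverses. Lender A's loans skew toward LTV over 85%, which has a lower base rate.

Yes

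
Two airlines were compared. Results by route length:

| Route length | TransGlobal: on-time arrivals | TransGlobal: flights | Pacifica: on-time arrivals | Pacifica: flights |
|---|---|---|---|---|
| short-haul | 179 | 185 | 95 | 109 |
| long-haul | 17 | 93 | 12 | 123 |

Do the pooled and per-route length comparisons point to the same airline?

Yes

Short-haul: TransGlobal 179/185 = 96.8%, Pacifica 95/109 = 87.2% → TransGlobal
Long-haul: TransGlobal 17/93 = 18.3%, Pacifica 12/123 = 9.8% → TransGlobal
Overall: TransGlobal 196/278 = 70.5%, Pacifica 107/232 = 46.1% → TransGlobal
TransGlobal wins overall and in every route group — no reversal.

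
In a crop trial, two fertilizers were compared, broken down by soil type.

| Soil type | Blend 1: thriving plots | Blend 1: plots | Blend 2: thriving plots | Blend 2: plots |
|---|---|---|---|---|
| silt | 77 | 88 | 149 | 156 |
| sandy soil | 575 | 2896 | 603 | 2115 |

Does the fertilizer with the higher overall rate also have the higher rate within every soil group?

Silt: Blend 1 77/88 = 87.5%, Blend 2 149/156 = 95.5% → Blend 2
Sandy soil: Blend 1 575/2896 = 19.9%, Blend 2 603/2115 = 28.5% → Blend 2
Overall: Blend 1 652/2984 = 21.8%, Blend 2 752/2271 = 33.1% → Blend 2
Blend 2 wins overall and in every soil group — no reversal.

Yes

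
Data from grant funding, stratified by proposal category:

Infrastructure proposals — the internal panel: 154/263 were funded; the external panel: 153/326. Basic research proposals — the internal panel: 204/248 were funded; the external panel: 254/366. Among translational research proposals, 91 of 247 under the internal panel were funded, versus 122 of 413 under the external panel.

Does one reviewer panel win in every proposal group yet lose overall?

No

Infrastructure: the internal panel 154/263 = 58.6%, the external panel 153/326 = 46.9% → the internal panel
Basic research: the internal panel 204/248 = 82.3%, the external panel 254/366 = 69.4% → the internal panel
Translational research: the internal panel 91/247 = 36.8%, the external panel 122/413 = 29.5% → the internal panel
Overall: the internal panel 449/758 = 59.2%, the external panel 529/1105 = 47.9% → the internal panel
The internal panel wins overall and in every proposal group — no reversal.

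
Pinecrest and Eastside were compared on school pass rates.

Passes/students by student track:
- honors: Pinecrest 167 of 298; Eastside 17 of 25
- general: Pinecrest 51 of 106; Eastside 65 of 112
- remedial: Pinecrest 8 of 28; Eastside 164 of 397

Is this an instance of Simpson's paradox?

Honors: Pinecrest 167/298 = 56.0%, Eastside 17/25 = 68.0% → Eastside
General: Pinecrest 51/106 = 48.1%, Eastside 65/112 = 58.0% → Eastside
Remedial: Pinecrest 8/28 = 28.6%, Eastside 164/397 = 41.3% → Eastside
Overall: Pinecrest 226/432 = 52.3%, Eastside 246/534 = 46.1% → Pinecrest
Eastside wins each student group but Pinecrest wins overall — the comparison reverses. Eastside's students skew toward remedial, which has a lower base rate.

Yes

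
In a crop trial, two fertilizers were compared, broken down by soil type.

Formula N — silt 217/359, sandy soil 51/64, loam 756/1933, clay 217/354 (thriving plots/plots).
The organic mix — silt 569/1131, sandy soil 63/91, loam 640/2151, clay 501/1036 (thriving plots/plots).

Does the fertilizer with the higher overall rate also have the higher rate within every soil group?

Silt: Formula N 217/359 = 60.4%, the organic mix 569/1131 = 50.3% → Formula N
Sandy soil: Formula N 51/64 = 79.7%, the organic mix 63/91 = 69.2% → Formula N
Loam: Formula N 756/1933 = 39.1%, the organic mix 640/2151 = 29.8% → Formula N
Clay: Formula N 217/354 = 61.3%, the organic mix 501/1036 = 48.4% → Formula N
Overall: Formula N 1241/2710 = 45.8%, the organic mix 1773/4409 = 40.2% → Formula N
Formula N wins overall and in every soil group — no reversal.

Yes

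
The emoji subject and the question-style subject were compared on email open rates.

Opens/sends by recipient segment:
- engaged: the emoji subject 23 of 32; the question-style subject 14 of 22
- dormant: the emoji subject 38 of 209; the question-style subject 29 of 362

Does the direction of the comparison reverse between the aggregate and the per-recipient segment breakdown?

No

Engaged: the emoji subject 23/32 = 71.9%, the question-style subject 14/22 = 63.6% → the emoji subject
Dormant: the emoji subject 38/209 = 18.2%, the question-style subject 29/362 = 8.0% → the emoji subject
Overall: the emoji subject 61/241 = 25.3%, the question-style subject 43/384 = 11.2% → the emoji subject
The emoji subject wins overall and in every recipient group — no reversal.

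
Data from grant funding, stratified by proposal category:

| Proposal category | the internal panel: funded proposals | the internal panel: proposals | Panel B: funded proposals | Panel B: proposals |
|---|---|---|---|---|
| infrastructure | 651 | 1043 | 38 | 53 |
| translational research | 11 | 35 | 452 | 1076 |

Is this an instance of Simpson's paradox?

Infrastructure: the internal panel 651/1043 = 62.4%, Panel B 38/53 = 71.7% → Panel B
Translational research: the internal panel 11/35 = 31.4%, Panel B 452/1076 = 42.0% → Panel B
Overall: the internal panel 662/1078 = 61.4%, Panel B 490/1129 = 43.4% → the internal panel
Panel B wins each proposal group but the internal panel wins overall — the comparison reverses. Panel B's proposals skew toward translational research, which has a lower base rate.

Yes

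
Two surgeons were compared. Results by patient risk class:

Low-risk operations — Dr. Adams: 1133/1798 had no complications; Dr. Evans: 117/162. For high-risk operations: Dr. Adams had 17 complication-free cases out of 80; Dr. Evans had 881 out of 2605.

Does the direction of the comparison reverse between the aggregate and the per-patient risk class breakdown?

Yes

Low-risk: Dr. Adams 1133/1798 = 63.0%, Dr. Evans 117/162 = 72.2% → Dr. Evans
High-risk: Dr. Adams 17/80 = 21.2%, Dr. Evans 881/2605 = 33.8% → Dr. Evans
Overall: Dr. Adams 1150/1878 = 61.2%, Dr. Evans 998/2767 = 36.1% → Dr. Adams
Dr. Evans wins each patient risk group but Dr. Adams wins overall — the comparison reverses. Dr. Evans's operations skew toward high-risk, which has a lower base rate.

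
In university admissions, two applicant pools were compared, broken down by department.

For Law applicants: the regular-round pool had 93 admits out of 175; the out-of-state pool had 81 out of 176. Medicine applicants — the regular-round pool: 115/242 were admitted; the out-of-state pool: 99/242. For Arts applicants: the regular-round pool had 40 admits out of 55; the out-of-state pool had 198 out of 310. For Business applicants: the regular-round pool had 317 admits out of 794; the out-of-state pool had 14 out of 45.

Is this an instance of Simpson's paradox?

Yes

Law: the regular-round pool 93/175 = 53.1%, the out-of-state pool 81/176 = 46.0% → the regular-round pool
Medicine: the regular-round pool 115/242 = 47.5%, the out-of-state pool 99/242 = 40.9% → the regular-round pool
Arts: the regular-round pool 40/55 = 72.7%, the out-of-state pool 198/310 = 63.9% → the regular-round pool
Business: the regular-round pool 317/794 = 39.9%, the out-of-state pool 14/45 = 31.1% → the regular-round pool
Overall: the regular-round pool 565/1266 = 44.6%, the out-of-state pool 392/773 = 50.7% → the out-of-state pool
The regular-round pool wins each department group but the out-of-state pool wins overall — the comparison reverses. The regular-round pool's applicants skew toward Business, which has a lower base rate.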